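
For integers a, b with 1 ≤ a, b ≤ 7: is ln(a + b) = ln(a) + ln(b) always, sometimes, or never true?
Sometimes true

It holds at (a, b) = (2, 2) (both sides equal ln(4) ≈ 1.386), but fails at (a, b) = (5, 4) (LHS = ln(9) ≈ 2.197, RHS = ln(4) + ln(5) ≈ 2.996).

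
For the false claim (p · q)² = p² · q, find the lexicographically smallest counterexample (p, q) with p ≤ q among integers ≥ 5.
(p, q) = (5, 5)

Substituting (5, 5) into the claim:
LHS = (5 · 5)² = 625
RHS = 5² · 5 = 125

Since LHS ≠ RHS, this pair disproves the claim, and no lexicographically smaller pair (p ≤ q, integers ≥ 5) does.

For instance (5, 10) is also a counterexample (LHS = 2500, RHS = 250), but it's lexicographically larger.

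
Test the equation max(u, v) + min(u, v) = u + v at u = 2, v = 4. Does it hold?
Holds

Substituting u = 2, v = 4:

LHS = max(2, 4) + min(2, 4) = 6
RHS = 2 + 4 = 6

LHS = RHS, so the equation holds at this point.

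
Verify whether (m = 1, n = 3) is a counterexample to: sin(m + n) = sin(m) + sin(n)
Yes

Substituting m = 1, n = 3:
LHS = sin(1 + 3) = sin(4) ≈ -0.7568
RHS = sin(1) + sin(3) ≈ 0.9826

Since LHS ≠ RHS, this pair disproves the claim.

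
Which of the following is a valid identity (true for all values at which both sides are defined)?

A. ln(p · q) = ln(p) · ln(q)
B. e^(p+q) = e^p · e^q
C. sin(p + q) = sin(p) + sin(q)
A: fails at (1, 3) — LHS = ln(3) ≈ 1.099, RHS = 0.
B: holds — e.g. at (0, 1), both sides equal e ≈ 2.718.
C: fails at (4, 4) — LHS = sin(8) ≈ 0.9894, RHS = 2·sin(4) ≈ -1.514.

Answer: B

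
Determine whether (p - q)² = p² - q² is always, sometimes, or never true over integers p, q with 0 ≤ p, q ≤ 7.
Sometimes true

It holds at (p, q) = (5, 0) (both sides equal 25), but fails at (p, q) = (2, 5) (LHS = 9, RHS = -21).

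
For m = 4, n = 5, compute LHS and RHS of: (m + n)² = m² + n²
LHS = (4 + 5)² = 81
RHS = 4² + 5² = 41

LHS ≠ RHS, so the equation does not hold here.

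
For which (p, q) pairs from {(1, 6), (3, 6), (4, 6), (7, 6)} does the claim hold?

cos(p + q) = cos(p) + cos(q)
None

Testing each pair:
(1, 6): LHS = cos(7) ≈ 0.7539, RHS = cos(1) + cos(6) ≈ 1.5 → fails
(3, 6): LHS = cos(9) ≈ -0.9111, RHS = cos(3) + cos(6) ≈ -0.02982 → fails
(4, 6): LHS = cos(10) ≈ -0.8391, RHS = cos(4) + cos(6) ≈ 0.3065 → fails
(7, 6): LHS = cos(13) ≈ 0.9074, RHS = cos(7) + cos(6) ≈ 1.714 → fails

No pair satisfies the claim.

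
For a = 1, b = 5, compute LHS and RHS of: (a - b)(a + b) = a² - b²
LHS = (1 - 5)(1 + 5) = -24
RHS = 1² - 5² = -24

LHS = RHS: the two sides agree.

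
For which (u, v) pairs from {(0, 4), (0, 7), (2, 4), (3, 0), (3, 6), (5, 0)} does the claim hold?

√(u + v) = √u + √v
Testing each pair:
(0, 4): LHS = 2, RHS = 2 → holds
(0, 7): LHS = √(7) ≈ 2.646, RHS = √(7) ≈ 2.646 → holds
(2, 4): LHS = √(6) ≈ 2.449, RHS = √(2) + 2 ≈ 3.414 → fails
(3, 0): LHS = √(3) ≈ 1.732, RHS = √(3) ≈ 1.732 → holds
(3, 6): LHS = 3, RHS = √(3) + √(6) ≈ 4.182 → fails
(5, 0): LHS = √(5) ≈ 2.236, RHS = √(5) ≈ 2.236 → holds

4 of 6 pairs satisfy the claim.

Answer: (0, 4), (0, 7), (3, 0), (5, 0)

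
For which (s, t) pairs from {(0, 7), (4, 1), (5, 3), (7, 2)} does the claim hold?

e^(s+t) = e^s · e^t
Testing each pair:
(0, 7): LHS = e^7 ≈ 1097, RHS = e^7 ≈ 1097 → holds
(4, 1): LHS = e^5 ≈ 148.4, RHS = e^5 ≈ 148.4 → holds
(5, 3): LHS = e^8 ≈ 2981, RHS = e^8 ≈ 2981 → holds
(7, 2): LHS = e^9 ≈ 8103, RHS = e^9 ≈ 8103 → holds

Every pair satisfies the claim.

Answer: All pairs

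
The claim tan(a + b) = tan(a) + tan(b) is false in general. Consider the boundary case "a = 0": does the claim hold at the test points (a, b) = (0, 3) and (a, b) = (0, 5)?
At (0, 3): LHS = tan(3) ≈ -0.1425, RHS = tan(3) ≈ -0.1425 → equal
At (0, 5): LHS = tan(5) ≈ -3.381, RHS = tan(5) ≈ -3.381 → equal

So the claim does hold at both of these boundary points, even though it is not an identity.

Answer: Yes, holds at both test points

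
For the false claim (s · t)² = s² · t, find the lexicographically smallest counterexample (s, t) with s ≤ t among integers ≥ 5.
(s, t) = (5, 5)

Substituting (5, 5) into the claim:
LHS = (5 · 5)² = 625
RHS = 5² · 5 = 125

Since LHS ≠ RHS, this pair disproves the claim, and no lexicographically smaller pair (s ≤ t, integers ≥ 5) does.

For instance (6, 10) is also a counterexample (LHS = 3600, RHS = 360), but it's lexicographically larger.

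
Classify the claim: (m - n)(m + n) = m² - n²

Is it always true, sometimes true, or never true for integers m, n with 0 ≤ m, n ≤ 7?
The identity holds for every pair in the range. For instance at (m, n) = (3, 4): both sides equal -7.

Answer: Always true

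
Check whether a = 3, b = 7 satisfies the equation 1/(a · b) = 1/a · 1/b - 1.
Fails

Substituting a = 3, b = 7:

LHS = 1/(3 · 7) = 1/21
RHS = 1/3 · 1/7 - 1 = -20/21

LHS ≠ RHS, so the equation does not hold at this point.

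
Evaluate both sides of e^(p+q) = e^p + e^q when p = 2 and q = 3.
LHS = e^(2+3) = e^5 ≈ 148.4
RHS = e^2 + e^3 ≈ 27.47

LHS ≠ RHS (they differ by about 120.9), so the equation does not hold here.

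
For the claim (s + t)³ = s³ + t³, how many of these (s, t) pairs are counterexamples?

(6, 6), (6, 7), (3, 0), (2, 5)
3

Testing each pair:
(6, 6): LHS = 1728, RHS = 432 → counterexample
(6, 7): LHS = 2197, RHS = 559 → counterexample
(3, 0): LHS = 27, RHS = 27 → satisfies claim
(2, 5): LHS = 343, RHS = 133 → counterexample

That makes 3 counterexamples.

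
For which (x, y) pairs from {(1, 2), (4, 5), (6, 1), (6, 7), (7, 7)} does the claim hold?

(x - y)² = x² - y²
Testing each pair:
(1, 2): LHS = 1, RHS = -3 → fails
(4, 5): LHS = 1, RHS = -9 → fails
(6, 1): LHS = 25, RHS = 35 → fails
(6, 7): LHS = 1, RHS = -13 → fails
(7, 7): LHS = 0, RHS = 0 → holds

1 of 5 pairs satisfies the claim.

Answer: (7, 7)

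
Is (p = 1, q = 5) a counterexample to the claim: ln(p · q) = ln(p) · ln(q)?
Substituting p = 1, q = 5:
LHS = ln(1 · 5) = ln(5) ≈ 1.609
RHS = ln(1) · ln(5) = 0

Since LHS ≠ RHS, this pair disproves the claim.

Answer: Yes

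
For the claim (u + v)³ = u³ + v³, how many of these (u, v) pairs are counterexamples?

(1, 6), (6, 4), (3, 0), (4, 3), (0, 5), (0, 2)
Testing each pair:
(1, 6): LHS = 343, RHS = 217 → counterexample
(6, 4): LHS = 1000, RHS = 280 → counterexample
(3, 0): LHS = 27, RHS = 27 → satisfies claim
(4, 3): LHS = 343, RHS = 91 → counterexample
(0, 5): LHS = 125, RHS = 125 → satisfies claim
(0, 2): LHS = 8, RHS = 8 → satisfies claim

That makes 3 counterexamples.

Answer: 3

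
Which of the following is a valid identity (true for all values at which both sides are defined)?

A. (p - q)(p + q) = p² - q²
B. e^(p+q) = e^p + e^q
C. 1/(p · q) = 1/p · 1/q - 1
A

A: holds — e.g. at (2, 7), both sides equal -45.
B: fails at (2, 7) — LHS = e^9 ≈ 8103, RHS = e^2 + e^7 ≈ 1104.
C: fails at (4, 4) — LHS = 1/16, RHS = -15/16.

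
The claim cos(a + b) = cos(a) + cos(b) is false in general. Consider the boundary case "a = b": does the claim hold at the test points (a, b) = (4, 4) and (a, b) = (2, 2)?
At (4, 4): LHS = cos(8) ≈ -0.1455 ≠ RHS = 2·cos(4) ≈ -1.307
At (2, 2): LHS = cos(4) ≈ -0.6536 ≠ RHS = 2·cos(2) ≈ -0.8323

Answer: No, fails at both test points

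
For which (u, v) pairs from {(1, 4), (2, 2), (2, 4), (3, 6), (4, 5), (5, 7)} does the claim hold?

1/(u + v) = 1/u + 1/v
Testing each pair:
(1, 4): LHS = 1/5, RHS = 5/4 → fails
(2, 2): LHS = 1/4, RHS = 1 → fails
(2, 4): LHS = 1/6, RHS = 3/4 → fails
(3, 6): LHS = 1/9, RHS = 1/2 → fails
(4, 5): LHS = 1/9, RHS = 9/20 → fails
(5, 7): LHS = 1/12, RHS = 12/35 → fails

No pair satisfies the claim.

Answer: None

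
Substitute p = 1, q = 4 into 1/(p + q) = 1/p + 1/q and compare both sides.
LHS = 1/(1 + 4) = 1/5
RHS = 1/1 + 1/4 = 5/4

LHS ≠ RHS, so the equation does not hold here.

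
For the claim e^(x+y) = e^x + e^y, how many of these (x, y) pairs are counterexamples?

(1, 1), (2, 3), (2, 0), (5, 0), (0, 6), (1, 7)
6

Testing each pair:
(1, 1): LHS = e^2 ≈ 7.389, RHS = 2·e ≈ 5.437 → counterexample
(2, 3): LHS = e^5 ≈ 148.4, RHS = e^2 + e^3 ≈ 27.47 → counterexample
(2, 0): LHS = e^2 ≈ 7.389, RHS = 1 + e^2 ≈ 8.389 → counterexample
(5, 0): LHS = e^5 ≈ 148.4, RHS = 1 + e^5 ≈ 149.4 → counterexample
(0, 6): LHS = e^6 ≈ 403.4, RHS = 1 + e^6 ≈ 404.4 → counterexample
(1, 7): LHS = e^8 ≈ 2981, RHS = e + e^7 ≈ 1099 → counterexample

That makes 6 counterexamples.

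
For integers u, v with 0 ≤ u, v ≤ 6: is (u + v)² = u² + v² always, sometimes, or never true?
It holds at (u, v) = (0, 1) (both sides equal 1), but fails at (u, v) = (6, 6) (LHS = 144, RHS = 72).

Answer: Sometimes true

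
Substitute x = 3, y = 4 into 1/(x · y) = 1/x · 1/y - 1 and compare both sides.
LHS = 1/(3 · 4) = 1/12
RHS = 1/3 · 1/4 - 1 = -11/12

LHS ≠ RHS, so the equation does not hold here.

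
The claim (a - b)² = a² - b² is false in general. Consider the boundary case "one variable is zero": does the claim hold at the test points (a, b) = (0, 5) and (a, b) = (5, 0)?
Only at (5, 0)

At (0, 5): LHS = 25 ≠ RHS = -25
At (5, 0): LHS = 25, RHS = 25 → equal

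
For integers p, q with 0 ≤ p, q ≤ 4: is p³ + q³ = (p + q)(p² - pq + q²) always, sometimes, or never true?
Always true

The identity holds for every pair in the range. For instance at (p, q) = (2, 2): both sides equal 16.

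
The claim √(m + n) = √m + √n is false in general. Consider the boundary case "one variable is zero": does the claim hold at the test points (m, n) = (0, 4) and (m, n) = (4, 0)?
At (0, 4): LHS = 2, RHS = 2 → equal
At (4, 0): LHS = 2, RHS = 2 → equal

So the claim does hold at both of these boundary points, even though it is not an identity.

Answer: Yes, holds at both test points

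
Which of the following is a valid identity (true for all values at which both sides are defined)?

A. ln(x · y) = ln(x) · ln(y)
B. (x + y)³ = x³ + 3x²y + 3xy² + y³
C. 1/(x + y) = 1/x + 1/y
B

A: fails at (4, 5) — LHS = ln(20) ≈ 2.996, RHS = ln(4)·ln(5) ≈ 2.231.
B: holds — e.g. at (1, 1), both sides equal 8.
C: fails at (3, 4) — LHS = 1/7, RHS = 7/12.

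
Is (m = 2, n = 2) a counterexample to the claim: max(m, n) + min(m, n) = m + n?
No

Substituting m = 2, n = 2:
LHS = max(2, 2) + min(2, 2) = 4
RHS = 2 + 2 = 4

The sides agree, so this pair does not disprove the claim.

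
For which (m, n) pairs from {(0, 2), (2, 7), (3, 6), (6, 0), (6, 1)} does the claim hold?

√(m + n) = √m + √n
(0, 2), (6, 0)

Testing each pair:
(0, 2): LHS = √(2) ≈ 1.414, RHS = √(2) ≈ 1.414 → holds
(2, 7): LHS = 3, RHS = √(2) + √(7) ≈ 4.06 → fails
(3, 6): LHS = 3, RHS = √(3) + √(6) ≈ 4.182 → fails
(6, 0): LHS = √(6) ≈ 2.449, RHS = √(6) ≈ 2.449 → holds
(6, 1): LHS = √(7) ≈ 2.646, RHS = 1 + √(6) ≈ 3.449 → fails

2 of 5 pairs satisfy the claim.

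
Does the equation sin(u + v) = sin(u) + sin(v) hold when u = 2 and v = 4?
Substituting u = 2, v = 4:

LHS = sin(2 + 4) = sin(6) ≈ -0.2794
RHS = sin(2) + sin(4) ≈ 0.1525

LHS ≠ RHS, so the equation does not hold at this point.

Answer: Fails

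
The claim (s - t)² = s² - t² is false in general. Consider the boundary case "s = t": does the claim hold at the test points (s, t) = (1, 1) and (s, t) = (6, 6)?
Yes, holds at both test points

At (1, 1): LHS = 0, RHS = 0 → equal
At (6, 6): LHS = 0, RHS = 0 → equal

So the claim does hold at both of these boundary points, even though it is not an identity.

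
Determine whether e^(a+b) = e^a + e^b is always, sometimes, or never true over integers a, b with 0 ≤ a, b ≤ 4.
The claim fails for every pair in the range. For instance at (a, b) = (3, 3): LHS = e^6 ≈ 403.4, RHS = 2·e^3 ≈ 40.17.

Answer: Never true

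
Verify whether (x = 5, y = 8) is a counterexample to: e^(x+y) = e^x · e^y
Substituting x = 5, y = 8:
LHS = e^(5+8) = e^13 ≈ 442413.4
RHS = e^5 · e^8 = e^13 ≈ 442413.4

The sides agree, so this pair does not disprove the claim.

Answer: No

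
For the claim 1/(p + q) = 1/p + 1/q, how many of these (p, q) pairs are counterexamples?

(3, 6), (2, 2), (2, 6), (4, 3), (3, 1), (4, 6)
Testing each pair:
(3, 6): LHS = 1/9, RHS = 1/2 → counterexample
(2, 2): LHS = 1/4, RHS = 1 → counterexample
(2, 6): LHS = 1/8, RHS = 2/3 → counterexample
(4, 3): LHS = 1/7, RHS = 7/12 → counterexample
(3, 1): LHS = 1/4, RHS = 4/3 → counterexample
(4, 6): LHS = 1/10, RHS = 5/12 → counterexample

That makes 6 counterexamples.

Answer: 6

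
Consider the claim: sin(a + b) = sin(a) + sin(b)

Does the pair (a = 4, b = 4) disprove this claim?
Yes

Substituting a = 4, b = 4:
LHS = sin(4 + 4) = sin(8) ≈ 0.9894
RHS = sin(4) + sin(4) = 2·sin(4) ≈ -1.514

Since LHS ≠ RHS, this pair disproves the claim.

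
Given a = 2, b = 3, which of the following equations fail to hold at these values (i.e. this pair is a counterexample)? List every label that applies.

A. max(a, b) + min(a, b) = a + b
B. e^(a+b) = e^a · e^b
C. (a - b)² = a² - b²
C

Evaluating each claim at the given values:
A. LHS = 5, RHS = 5 → holds here (LHS = RHS)
B. LHS = e^5 ≈ 148.4, RHS = e^5 ≈ 148.4 → holds here (LHS = RHS)
C. LHS = 1, RHS = -5 → fails here (LHS ≠ RHS)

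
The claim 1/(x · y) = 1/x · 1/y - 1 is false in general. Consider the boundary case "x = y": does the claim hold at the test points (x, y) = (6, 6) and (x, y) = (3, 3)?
No, fails at both test points

At (6, 6): LHS = 1/36 ≠ RHS = -35/36
At (3, 3): LHS = 1/9 ≠ RHS = -8/9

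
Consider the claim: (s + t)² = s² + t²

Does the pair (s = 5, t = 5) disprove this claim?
Substituting s = 5, t = 5:
LHS = (5 + 5)² = 100
RHS = 5² + 5² = 50

Since LHS ≠ RHS, this pair disproves the claim.

Answer: Yes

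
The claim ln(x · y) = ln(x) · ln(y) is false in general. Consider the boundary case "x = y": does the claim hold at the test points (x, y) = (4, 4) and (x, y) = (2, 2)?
No, fails at both test points

At (4, 4): LHS = ln(16) ≈ 2.773 ≠ RHS = ln(4)² ≈ 1.922
At (2, 2): LHS = ln(4) ≈ 1.386 ≠ RHS = ln(2)² ≈ 0.4805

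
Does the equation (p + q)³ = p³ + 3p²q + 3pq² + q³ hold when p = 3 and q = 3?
Substituting p = 3, q = 3:

LHS = (3 + 3)³ = 216
RHS = 3³ + 3·3²·3 + 3·3·3² + 3³ = 216

LHS = RHS, so the equation holds at this point.

Answer: Holds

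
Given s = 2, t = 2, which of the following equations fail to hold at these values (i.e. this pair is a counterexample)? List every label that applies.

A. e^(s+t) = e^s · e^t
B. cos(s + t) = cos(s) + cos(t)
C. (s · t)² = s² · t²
B

Evaluating each claim at the given values:
A. LHS = e^4 ≈ 54.6, RHS = e^4 ≈ 54.6 → holds here (LHS = RHS)
B. LHS = cos(4) ≈ -0.6536, RHS = 2·cos(2) ≈ -0.8323 → fails here (LHS ≠ RHS)
C. LHS = 16, RHS = 16 → holds here (LHS = RHS)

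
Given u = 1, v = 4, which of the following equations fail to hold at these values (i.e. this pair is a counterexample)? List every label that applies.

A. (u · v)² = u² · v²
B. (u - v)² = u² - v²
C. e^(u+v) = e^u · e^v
Evaluating each claim at the given values:
A. LHS = 16, RHS = 16 → holds here (LHS = RHS)
B. LHS = 9, RHS = -15 → fails here (LHS ≠ RHS)
C. LHS = e^5 ≈ 148.4, RHS = e^5 ≈ 148.4 → holds here (LHS = RHS)

Answer: B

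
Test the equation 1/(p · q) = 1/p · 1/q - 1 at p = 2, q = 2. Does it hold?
Fails

Substituting p = 2, q = 2:

LHS = 1/(2 · 2) = 1/4
RHS = 1/2 · 1/2 - 1 = -3/4

LHS ≠ RHS, so the equation does not hold at this point.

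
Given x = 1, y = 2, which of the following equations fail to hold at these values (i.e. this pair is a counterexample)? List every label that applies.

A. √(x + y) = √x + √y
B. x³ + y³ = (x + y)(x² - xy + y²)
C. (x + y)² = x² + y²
Evaluating each claim at the given values:
A. LHS = √(3) ≈ 1.732, RHS = 1 + √(2) ≈ 2.414 → fails here (LHS ≠ RHS)
B. LHS = 9, RHS = 9 → holds here (LHS = RHS)
C. LHS = 9, RHS = 5 → fails here (LHS ≠ RHS)

Answer: A, C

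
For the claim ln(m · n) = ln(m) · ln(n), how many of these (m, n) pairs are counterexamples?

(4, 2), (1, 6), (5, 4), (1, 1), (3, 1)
4

Testing each pair:
(4, 2): LHS = ln(8) ≈ 2.079, RHS = ln(2)·ln(4) ≈ 0.9609 → counterexample
(1, 6): LHS = ln(6) ≈ 1.792, RHS = 0 → counterexample
(5, 4): LHS = ln(20) ≈ 2.996, RHS = ln(4)·ln(5) ≈ 2.231 → counterexample
(1, 1): LHS = 0, RHS = 0 → satisfies claim
(3, 1): LHS = ln(3) ≈ 1.099, RHS = 0 → counterexample

That makes 4 counterexamples.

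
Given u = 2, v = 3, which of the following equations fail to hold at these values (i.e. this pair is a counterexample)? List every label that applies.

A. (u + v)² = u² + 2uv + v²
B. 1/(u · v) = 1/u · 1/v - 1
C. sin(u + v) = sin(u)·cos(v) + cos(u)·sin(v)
B

Evaluating each claim at the given values:
A. LHS = 25, RHS = 25 → holds here (LHS = RHS)
B. LHS = 1/6, RHS = -5/6 → fails here (LHS ≠ RHS)
C. LHS = sin(5) ≈ -0.9589, RHS = sin(2)·cos(3) + sin(3)·cos(2) ≈ -0.9589 → holds here (LHS = RHS)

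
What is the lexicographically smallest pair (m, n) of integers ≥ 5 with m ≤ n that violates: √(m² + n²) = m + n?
Substituting (5, 5) into the claim:
LHS = √(5² + 5²) = 5·√(2) ≈ 7.071
RHS = 5 + 5 = 10

Since LHS ≠ RHS, this pair disproves the claim, and no lexicographically smaller pair (m ≤ n, integers ≥ 5) does.

For instance (7, 7) is also a counterexample (LHS = 7·√(2) ≈ 9.899, RHS = 14), but it's lexicographically larger.

Answer: (m, n) = (5, 5)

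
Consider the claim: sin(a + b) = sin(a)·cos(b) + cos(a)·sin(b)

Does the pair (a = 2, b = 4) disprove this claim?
Substituting a = 2, b = 4:
LHS = sin(2 + 4) = sin(6) ≈ -0.2794
RHS = sin(2)·cos(4) + cos(2)·sin(4) = sin(2)·cos(4) + sin(4)·cos(2) ≈ -0.2794

The sides agree, so this pair does not disprove the claim.

Answer: No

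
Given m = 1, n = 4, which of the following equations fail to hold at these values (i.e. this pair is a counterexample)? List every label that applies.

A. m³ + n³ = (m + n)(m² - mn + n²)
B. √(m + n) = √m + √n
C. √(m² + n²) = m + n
B, C

Evaluating each claim at the given values:
A. LHS = 65, RHS = 65 → holds here (LHS = RHS)
B. LHS = √(5) ≈ 2.236, RHS = 3 → fails here (LHS ≠ RHS)
C. LHS = √(17) ≈ 4.123, RHS = 5 → fails here (LHS ≠ RHS)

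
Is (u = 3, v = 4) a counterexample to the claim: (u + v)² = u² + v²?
Yes

Substituting u = 3, v = 4:
LHS = (3 + 4)² = 49
RHS = 3² + 4² = 25

Since LHS ≠ RHS, this pair disproves the claim.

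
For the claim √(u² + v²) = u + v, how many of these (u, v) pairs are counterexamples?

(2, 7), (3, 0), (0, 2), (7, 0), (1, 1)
2

Testing each pair:
(2, 7): LHS = √(53) ≈ 7.28, RHS = 9 → counterexample
(3, 0): LHS = 3, RHS = 3 → satisfies claim
(0, 2): LHS = 2, RHS = 2 → satisfies claim
(7, 0): LHS = 7, RHS = 7 → satisfies claim
(1, 1): LHS = √(2) ≈ 1.414, RHS = 2 → counterexample

That makes 2 counterexamples.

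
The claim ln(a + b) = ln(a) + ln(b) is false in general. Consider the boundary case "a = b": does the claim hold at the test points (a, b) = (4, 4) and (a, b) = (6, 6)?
At (4, 4): LHS = ln(8) ≈ 2.079 ≠ RHS = 2·ln(4) ≈ 2.773
At (6, 6): LHS = ln(12) ≈ 2.485 ≠ RHS = 2·ln(6) ≈ 3.584

Answer: No, fails at both test points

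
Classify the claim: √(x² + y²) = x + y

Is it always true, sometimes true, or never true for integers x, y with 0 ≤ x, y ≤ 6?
It holds at (x, y) = (0, 0) (both sides equal 0), but fails at (x, y) = (5, 1) (LHS = √(26) ≈ 5.099, RHS = 6).

Answer: Sometimes true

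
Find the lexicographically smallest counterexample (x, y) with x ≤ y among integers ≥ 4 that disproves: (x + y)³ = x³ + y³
(x, y) = (4, 4)

Substituting (4, 4) into the claim:
LHS = (4 + 4)³ = 512
RHS = 4³ + 4³ = 128

Since LHS ≠ RHS, this pair disproves the claim, and no lexicographically smaller pair (x ≤ y, integers ≥ 4) does.

For instance (6, 9) is also a counterexample (LHS = 3375, RHS = 945), but it's lexicographically larger.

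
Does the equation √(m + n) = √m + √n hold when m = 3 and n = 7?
Fails

Substituting m = 3, n = 7:

LHS = √(3 + 7) = √(10) ≈ 3.162
RHS = √3 + √7 = √(3) + √(7) ≈ 4.378

LHS ≠ RHS, so the equation does not hold at this point.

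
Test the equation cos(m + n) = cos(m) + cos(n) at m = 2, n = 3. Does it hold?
Substituting m = 2, n = 3:

LHS = cos(2 + 3) = cos(5) ≈ 0.2837
RHS = cos(2) + cos(3) ≈ -1.406

LHS ≠ RHS, so the equation does not hold at this point.

Answer: Fails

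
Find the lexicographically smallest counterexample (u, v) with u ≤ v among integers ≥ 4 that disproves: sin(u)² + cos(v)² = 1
At (4, 4): both sides equal 1, so it holds there.

Substituting (4, 5) into the claim:
LHS = sin(4)² + cos(5)² ≈ 0.6532
RHS = 1

Since LHS ≠ RHS, this pair disproves the claim, and no lexicographically smaller pair (u ≤ v, integers ≥ 4) does.

For instance (6, 8) is also a counterexample (LHS = cos(8)² + sin(6)² ≈ 0.09924, RHS = 1), but it's lexicographically larger.

Answer: (u, v) = (4, 5)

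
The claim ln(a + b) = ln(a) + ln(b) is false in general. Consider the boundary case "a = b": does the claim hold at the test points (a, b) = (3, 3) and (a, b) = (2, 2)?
At (3, 3): LHS = ln(6) ≈ 1.792 ≠ RHS = 2·ln(3) ≈ 2.197
At (2, 2): LHS = ln(4) ≈ 1.386, RHS = 2·ln(2) ≈ 1.386 → equal

Answer: Only at (2, 2)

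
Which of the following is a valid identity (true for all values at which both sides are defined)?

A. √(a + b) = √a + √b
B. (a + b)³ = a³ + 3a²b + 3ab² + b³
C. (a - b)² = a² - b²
A: fails at (4, 6) — LHS = √(10) ≈ 3.162, RHS = 2 + √(6) ≈ 4.449.
B: holds — e.g. at (3, 3), both sides equal 216.
C: fails at (4, 6) — LHS = 4, RHS = -20.

Answer: B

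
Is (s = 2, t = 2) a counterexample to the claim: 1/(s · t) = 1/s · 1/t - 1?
Substituting s = 2, t = 2:
LHS = 1/(2 · 2) = 1/4
RHS = 1/2 · 1/2 - 1 = -3/4

Since LHS ≠ RHS, this pair disproves the claim.

Answer: Yes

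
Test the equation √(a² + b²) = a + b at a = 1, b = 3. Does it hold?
Fails

Substituting a = 1, b = 3:

LHS = √(1² + 3²) = √(10) ≈ 3.162
RHS = 1 + 3 = 4

LHS ≠ RHS, so the equation does not hold at this point.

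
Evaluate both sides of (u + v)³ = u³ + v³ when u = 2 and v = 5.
LHS = (2 + 5)³ = 343
RHS = 2³ + 5³ = 133

LHS ≠ RHS, so the equation does not hold here.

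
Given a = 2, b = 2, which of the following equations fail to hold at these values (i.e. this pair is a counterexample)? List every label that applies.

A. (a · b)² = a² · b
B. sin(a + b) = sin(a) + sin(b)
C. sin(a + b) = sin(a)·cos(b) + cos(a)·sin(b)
A, B

Evaluating each claim at the given values:
A. LHS = 16, RHS = 8 → fails here (LHS ≠ RHS)
B. LHS = sin(4) ≈ -0.7568, RHS = 2·sin(2) ≈ 1.819 → fails here (LHS ≠ RHS)
C. LHS = sin(4) ≈ -0.7568, RHS = 2·sin(2)·cos(2) ≈ -0.7568 → holds here (LHS = RHS)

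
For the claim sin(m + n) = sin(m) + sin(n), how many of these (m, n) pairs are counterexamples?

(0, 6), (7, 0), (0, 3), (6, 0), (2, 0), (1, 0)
0

Testing each pair:
(0, 6): LHS = sin(6) ≈ -0.2794, RHS = sin(6) ≈ -0.2794 → satisfies claim
(7, 0): LHS = sin(7) ≈ 0.657, RHS = sin(7) ≈ 0.657 → satisfies claim
(0, 3): LHS = sin(3) ≈ 0.1411, RHS = sin(3) ≈ 0.1411 → satisfies claim
(6, 0): LHS = sin(6) ≈ -0.2794, RHS = sin(6) ≈ -0.2794 → satisfies claim
(2, 0): LHS = sin(2) ≈ 0.9093, RHS = sin(2) ≈ 0.9093 → satisfies claim
(1, 0): LHS = sin(1) ≈ 0.8415, RHS = sin(1) ≈ 0.8415 → satisfies claim

That makes 0 counterexamples.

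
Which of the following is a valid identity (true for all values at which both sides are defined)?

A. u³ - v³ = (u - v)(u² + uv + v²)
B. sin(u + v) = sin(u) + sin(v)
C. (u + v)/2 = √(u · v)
A

A: holds — e.g. at (2, 5), both sides equal -117.
B: fails at (3, 4) — LHS = sin(7) ≈ 0.657, RHS = sin(4) + sin(3) ≈ -0.6157.
C: fails at (1, 2) — LHS = 3/2, RHS = √(2) ≈ 1.414.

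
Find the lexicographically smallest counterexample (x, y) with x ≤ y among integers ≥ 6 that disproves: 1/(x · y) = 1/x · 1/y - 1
Substituting (6, 6) into the claim:
LHS = 1/(6 · 6) = 1/36
RHS = 1/6 · 1/6 - 1 = -35/36

Since LHS ≠ RHS, this pair disproves the claim, and no lexicographically smaller pair (x ≤ y, integers ≥ 6) does.

For instance (7, 8) is also a counterexample (LHS = 1/56, RHS = -55/56), but it's lexicographically larger.

Answer: (x, y) = (6, 6)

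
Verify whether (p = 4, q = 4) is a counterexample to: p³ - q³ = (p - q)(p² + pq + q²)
Substituting p = 4, q = 4:
LHS = 4³ - 4³ = 0
RHS = (4 - 4)(4² + 4·4 + 4²) = 0

The sides agree, so this pair does not disprove the claim.

Answer: No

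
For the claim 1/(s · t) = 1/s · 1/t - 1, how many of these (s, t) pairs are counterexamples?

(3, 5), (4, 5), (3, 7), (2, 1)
4

Testing each pair:
(3, 5): LHS = 1/15, RHS = -14/15 → counterexample
(4, 5): LHS = 1/20, RHS = -19/20 → counterexample
(3, 7): LHS = 1/21, RHS = -20/21 → counterexample
(2, 1): LHS = 1/2, RHS = -1/2 → counterexample

That makes 4 counterexamples.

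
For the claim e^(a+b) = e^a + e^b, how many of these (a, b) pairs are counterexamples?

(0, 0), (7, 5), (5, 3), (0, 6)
4

Testing each pair:
(0, 0): LHS = 1, RHS = 2 → counterexample
(7, 5): LHS = e^12 ≈ 162754.8, RHS = e^5 + e^7 ≈ 1245 → counterexample
(5, 3): LHS = e^8 ≈ 2981, RHS = e^3 + e^5 ≈ 168.5 → counterexample
(0, 6): LHS = e^6 ≈ 403.4, RHS = 1 + e^6 ≈ 404.4 → counterexample

That makes 4 counterexamples.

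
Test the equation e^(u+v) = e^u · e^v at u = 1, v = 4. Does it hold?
Substituting u = 1, v = 4:

LHS = e^(1+4) = e^5 ≈ 148.4
RHS = e^1 · e^4 = e^5 ≈ 148.4

LHS = RHS, so the equation holds at this point.

Answer: Holds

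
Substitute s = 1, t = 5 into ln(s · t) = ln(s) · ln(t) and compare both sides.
LHS = ln(1 · 5) = ln(5) ≈ 1.609
RHS = ln(1) · ln(5) = 0

LHS ≠ RHS (they differ by about 1.609), so the equation does not hold here.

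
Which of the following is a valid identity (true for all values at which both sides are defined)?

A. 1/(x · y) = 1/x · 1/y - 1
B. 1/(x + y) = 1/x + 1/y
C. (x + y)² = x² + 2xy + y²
A: fails at (1, 3) — LHS = 1/3, RHS = -2/3.
B: fails at (5, 8) — LHS = 1/13, RHS = 13/40.
C: holds — e.g. at (1, 5), both sides equal 36.

Answer: C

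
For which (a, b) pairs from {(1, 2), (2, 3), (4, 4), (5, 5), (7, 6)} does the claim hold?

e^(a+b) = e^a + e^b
None

Testing each pair:
(1, 2): LHS = e^3 ≈ 20.09, RHS = e + e^2 ≈ 10.11 → fails
(2, 3): LHS = e^5 ≈ 148.4, RHS = e^2 + e^3 ≈ 27.47 → fails
(4, 4): LHS = e^8 ≈ 2981, RHS = 2·e^4 ≈ 109.2 → fails
(5, 5): LHS = e^10 ≈ 22026.5, RHS = 2·e^5 ≈ 296.8 → fails
(7, 6): LHS = e^13 ≈ 442413.4, RHS = e^6 + e^7 ≈ 1500 → fails

No pair satisfies the claim.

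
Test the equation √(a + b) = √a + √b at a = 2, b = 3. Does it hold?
Fails

Substituting a = 2, b = 3:

LHS = √(2 + 3) = √(5) ≈ 2.236
RHS = √2 + √3 = √(2) + √(3) ≈ 3.146

LHS ≠ RHS, so the equation does not hold at this point.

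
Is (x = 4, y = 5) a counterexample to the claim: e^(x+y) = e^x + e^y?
Yes

Substituting x = 4, y = 5:
LHS = e^(4+5) = e^9 ≈ 8103
RHS = e^4 + e^5 ≈ 203

Since LHS ≠ RHS, this pair disproves the claim.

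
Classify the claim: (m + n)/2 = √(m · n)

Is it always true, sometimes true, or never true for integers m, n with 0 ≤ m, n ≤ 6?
It holds at (m, n) = (3, 3) (both sides equal 3), but fails at (m, n) = (6, 3) (LHS = 9/2, RHS = 3·√(2) ≈ 4.243).

Answer: Sometimes true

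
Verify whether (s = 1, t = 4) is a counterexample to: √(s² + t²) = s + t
Yes

Substituting s = 1, t = 4:
LHS = √(1² + 4²) = √(17) ≈ 4.123
RHS = 1 + 4 = 5

Since LHS ≠ RHS, this pair disproves the claim.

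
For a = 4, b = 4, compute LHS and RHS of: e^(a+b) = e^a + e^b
LHS = e^(4+4) = e^8 ≈ 2981
RHS = e^4 + e^4 = 2·e^4 ≈ 109.2

LHS ≠ RHS (they differ by about 2872), so the equation does not hold here.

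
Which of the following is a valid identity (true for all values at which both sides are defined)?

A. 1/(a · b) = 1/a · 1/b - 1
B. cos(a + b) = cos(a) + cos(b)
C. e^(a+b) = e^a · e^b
A: fails at (4, 6) — LHS = 1/24, RHS = -23/24.
B: fails at (2, 7) — LHS = cos(9) ≈ -0.9111, RHS = cos(2) + cos(7) ≈ 0.3378.
C: holds — e.g. at (1, 4), both sides equal e^5 ≈ 148.4.

Answer: C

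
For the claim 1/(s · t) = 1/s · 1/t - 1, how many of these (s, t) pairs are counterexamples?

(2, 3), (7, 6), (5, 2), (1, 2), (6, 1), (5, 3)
6

Testing each pair:
(2, 3): LHS = 1/6, RHS = -5/6 → counterexample
(7, 6): LHS = 1/42, RHS = -41/42 → counterexample
(5, 2): LHS = 1/10, RHS = -9/10 → counterexample
(1, 2): LHS = 1/2, RHS = -1/2 → counterexample
(6, 1): LHS = 1/6, RHS = -5/6 → counterexample
(5, 3): LHS = 1/15, RHS = -14/15 → counterexample

That makes 6 counterexamples.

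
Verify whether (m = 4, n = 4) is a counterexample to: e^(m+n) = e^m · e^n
No

Substituting m = 4, n = 4:
LHS = e^(4+4) = e^8 ≈ 2981
RHS = e^4 · e^4 = e^8 ≈ 2981

The sides agree, so this pair does not disprove the claim.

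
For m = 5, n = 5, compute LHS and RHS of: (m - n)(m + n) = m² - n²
LHS = (5 - 5)(5 + 5) = 0
RHS = 5² - 5² = 0

LHS = RHS: the two sides agree.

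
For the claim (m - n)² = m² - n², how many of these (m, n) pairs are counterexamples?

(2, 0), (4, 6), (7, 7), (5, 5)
1

Testing each pair:
(2, 0): LHS = 4, RHS = 4 → satisfies claim
(4, 6): LHS = 4, RHS = -20 → counterexample
(7, 7): LHS = 0, RHS = 0 → satisfies claim
(5, 5): LHS = 0, RHS = 0 → satisfies claim

That makes 1 counterexample.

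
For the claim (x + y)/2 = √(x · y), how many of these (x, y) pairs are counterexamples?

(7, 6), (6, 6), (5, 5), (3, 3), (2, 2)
1

Testing each pair:
(7, 6): LHS = 13/2, RHS = √(42) ≈ 6.481 → counterexample
(6, 6): LHS = 6, RHS = 6 → satisfies claim
(5, 5): LHS = 5, RHS = 5 → satisfies claim
(3, 3): LHS = 3, RHS = 3 → satisfies claim
(2, 2): LHS = 2, RHS = 2 → satisfies claim

That makes 1 counterexample.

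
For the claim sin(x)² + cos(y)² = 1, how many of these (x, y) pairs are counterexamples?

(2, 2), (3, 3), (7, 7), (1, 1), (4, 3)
Testing each pair:
(2, 2): LHS = cos(2)² + sin(2)² = 1, RHS = 1 → satisfies claim
(3, 3): LHS = sin(3)² + cos(3)² = 1, RHS = 1 → satisfies claim
(7, 7): LHS = sin(7)² + cos(7)² = 1, RHS = 1 → satisfies claim
(1, 1): LHS = cos(1)² + sin(1)² = 1, RHS = 1 → satisfies claim
(4, 3): LHS = sin(4)² + cos(3)² ≈ 1.553, RHS = 1 → counterexample

That makes 1 counterexample.

Answer: 1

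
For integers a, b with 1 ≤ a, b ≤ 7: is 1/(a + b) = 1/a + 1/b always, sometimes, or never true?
Never true

The claim fails for every pair in the range. For instance at (a, b) = (7, 3): LHS = 1/10, RHS = 10/21.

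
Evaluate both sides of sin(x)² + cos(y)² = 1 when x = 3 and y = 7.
LHS = sin(3)² + cos(7)² ≈ 0.5883
RHS = 1

LHS ≠ RHS (they differ by about 0.4117), so the equation does not hold here.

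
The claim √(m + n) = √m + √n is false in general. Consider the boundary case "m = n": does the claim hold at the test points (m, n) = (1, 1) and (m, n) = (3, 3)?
At (1, 1): LHS = √(2) ≈ 1.414 ≠ RHS = 2
At (3, 3): LHS = √(6) ≈ 2.449 ≠ RHS = 2·√(3) ≈ 3.464

Answer: No, fails at both test points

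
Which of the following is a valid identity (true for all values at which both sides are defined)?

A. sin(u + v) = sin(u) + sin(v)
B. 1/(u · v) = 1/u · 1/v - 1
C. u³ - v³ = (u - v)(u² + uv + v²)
A: fails at (2, 3) — LHS = sin(5) ≈ -0.9589, RHS = sin(3) + sin(2) ≈ 1.05.
B: fails at (2, 2) — LHS = 1/4, RHS = -3/4.
C: holds — e.g. at (2, 5), both sides equal -117.

Answer: C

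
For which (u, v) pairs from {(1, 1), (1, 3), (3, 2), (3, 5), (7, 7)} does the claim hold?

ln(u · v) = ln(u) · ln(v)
Testing each pair:
(1, 1): LHS = 0, RHS = 0 → holds
(1, 3): LHS = ln(3) ≈ 1.099, RHS = 0 → fails
(3, 2): LHS = ln(6) ≈ 1.792, RHS = ln(2)·ln(3) ≈ 0.7615 → fails
(3, 5): LHS = ln(15) ≈ 2.708, RHS = ln(3)·ln(5) ≈ 1.768 → fails
(7, 7): LHS = ln(49) ≈ 3.892, RHS = ln(7)² ≈ 3.787 → fails

1 of 5 pairs satisfies the claim.

Answer: (1, 1)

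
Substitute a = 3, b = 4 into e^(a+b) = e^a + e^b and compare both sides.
LHS = e^(3+4) = e^7 ≈ 1097
RHS = e^3 + e^4 ≈ 74.68

LHS ≠ RHS (they differ by about 1022), so the equation does not hold here.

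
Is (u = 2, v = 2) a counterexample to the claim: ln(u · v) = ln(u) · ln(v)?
Substituting u = 2, v = 2:
LHS = ln(2 · 2) = ln(4) ≈ 1.386
RHS = ln(2) · ln(2) = ln(2)² ≈ 0.4805

Since LHS ≠ RHS, this pair disproves the claim.

Answer: Yes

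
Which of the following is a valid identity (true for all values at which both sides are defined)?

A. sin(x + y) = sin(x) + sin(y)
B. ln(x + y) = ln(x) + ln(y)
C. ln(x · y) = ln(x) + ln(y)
C

A: fails at (2, 7) — LHS = sin(9) ≈ 0.4121, RHS = sin(7) + sin(2) ≈ 1.566.
B: fails at (4, 6) — LHS = ln(10) ≈ 2.303, RHS = ln(4) + ln(6) ≈ 3.178.
C: holds — e.g. at (1, 3), both sides equal ln(3) ≈ 1.099.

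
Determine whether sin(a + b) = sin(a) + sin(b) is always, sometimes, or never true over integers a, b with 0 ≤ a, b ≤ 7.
Sometimes true

It holds at (a, b) = (0, 7) (both sides equal sin(7) ≈ 0.657), but fails at (a, b) = (6, 2) (LHS = sin(8) ≈ 0.9894, RHS = sin(6) + sin(2) ≈ 0.6299).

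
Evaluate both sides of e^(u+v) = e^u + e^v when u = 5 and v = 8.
LHS = e^(5+8) = e^13 ≈ 442413.4
RHS = e^5 + e^8 ≈ 3129

LHS ≠ RHS (they differ by about 439284.0), so the equation does not hold here.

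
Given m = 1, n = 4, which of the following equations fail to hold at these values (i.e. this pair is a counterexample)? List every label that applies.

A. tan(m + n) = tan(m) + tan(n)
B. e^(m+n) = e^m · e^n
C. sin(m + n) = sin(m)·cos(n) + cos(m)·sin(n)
A

Evaluating each claim at the given values:
A. LHS = tan(5) ≈ -3.381, RHS = tan(4) + tan(1) ≈ 2.715 → fails here (LHS ≠ RHS)
B. LHS = e^5 ≈ 148.4, RHS = e^5 ≈ 148.4 → holds here (LHS = RHS)
C. LHS = sin(5) ≈ -0.9589, RHS = sin(1)·cos(4) + sin(4)·cos(1) ≈ -0.9589 → holds here (LHS = RHS)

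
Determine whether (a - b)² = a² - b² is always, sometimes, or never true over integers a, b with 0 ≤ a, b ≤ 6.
It holds at (a, b) = (4, 4) (both sides equal 0), but fails at (a, b) = (4, 6) (LHS = 4, RHS = -20).

Answer: Sometimes true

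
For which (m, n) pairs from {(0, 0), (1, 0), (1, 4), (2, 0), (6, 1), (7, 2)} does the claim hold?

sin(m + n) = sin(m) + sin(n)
Testing each pair:
(0, 0): LHS = 0, RHS = 0 → holds
(1, 0): LHS = sin(1) ≈ 0.8415, RHS = sin(1) ≈ 0.8415 → holds
(1, 4): LHS = sin(5) ≈ -0.9589, RHS = sin(4) + sin(1) ≈ 0.08467 → fails
(2, 0): LHS = sin(2) ≈ 0.9093, RHS = sin(2) ≈ 0.9093 → holds
(6, 1): LHS = sin(7) ≈ 0.657, RHS = sin(6) + sin(1) ≈ 0.5621 → fails
(7, 2): LHS = sin(9) ≈ 0.4121, RHS = sin(7) + sin(2) ≈ 1.566 → fails

3 of 6 pairs satisfy the claim.

Answer: (0, 0), (1, 0), (2, 0)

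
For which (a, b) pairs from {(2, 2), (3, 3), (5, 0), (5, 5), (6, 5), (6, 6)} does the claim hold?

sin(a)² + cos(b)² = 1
Testing each pair:
(2, 2): LHS = cos(2)² + sin(2)² = 1, RHS = 1 → holds
(3, 3): LHS = sin(3)² + cos(3)² = 1, RHS = 1 → holds
(5, 0): LHS = sin(5)² + 1 ≈ 1.92, RHS = 1 → fails
(5, 5): LHS = cos(5)² + sin(5)² = 1, RHS = 1 → holds
(6, 5): LHS = sin(6)² + cos(5)² ≈ 0.1585, RHS = 1 → fails
(6, 6): LHS = sin(6)² + cos(6)² = 1, RHS = 1 → holds

4 of 6 pairs satisfy the claim.

Answer: (2, 2), (3, 3), (5, 5), (6, 6)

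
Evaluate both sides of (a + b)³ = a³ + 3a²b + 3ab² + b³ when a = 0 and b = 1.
LHS = (0 + 1)³ = 1
RHS = 0³ + 3·0²·1 + 3·0·1² + 1³ = 1

LHS = RHS: the two sides agree.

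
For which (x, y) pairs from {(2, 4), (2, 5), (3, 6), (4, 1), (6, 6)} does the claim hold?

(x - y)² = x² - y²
Testing each pair:
(2, 4): LHS = 4, RHS = -12 → fails
(2, 5): LHS = 9, RHS = -21 → fails
(3, 6): LHS = 9, RHS = -27 → fails
(4, 1): LHS = 9, RHS = 15 → fails
(6, 6): LHS = 0, RHS = 0 → holds

1 of 5 pairs satisfies the claim.

Answer: (6, 6)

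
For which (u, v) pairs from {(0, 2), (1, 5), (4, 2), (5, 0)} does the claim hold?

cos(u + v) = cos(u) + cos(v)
Testing each pair:
(0, 2): LHS = cos(2) ≈ -0.4161, RHS = cos(2) + 1 ≈ 0.5839 → fails
(1, 5): LHS = cos(6) ≈ 0.9602, RHS = cos(5) + cos(1) ≈ 0.824 → fails
(4, 2): LHS = cos(6) ≈ 0.9602, RHS = cos(4) + cos(2) ≈ -1.07 → fails
(5, 0): LHS = cos(5) ≈ 0.2837, RHS = cos(5) + 1 ≈ 1.284 → fails

No pair satisfies the claim.

Answer: None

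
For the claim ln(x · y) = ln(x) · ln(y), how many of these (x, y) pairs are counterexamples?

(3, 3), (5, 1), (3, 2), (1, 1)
3

Testing each pair:
(3, 3): LHS = ln(9) ≈ 2.197, RHS = ln(3)² ≈ 1.207 → counterexample
(5, 1): LHS = ln(5) ≈ 1.609, RHS = 0 → counterexample
(3, 2): LHS = ln(6) ≈ 1.792, RHS = ln(2)·ln(3) ≈ 0.7615 → counterexample
(1, 1): LHS = 0, RHS = 0 → satisfies claim

That makes 3 counterexamples.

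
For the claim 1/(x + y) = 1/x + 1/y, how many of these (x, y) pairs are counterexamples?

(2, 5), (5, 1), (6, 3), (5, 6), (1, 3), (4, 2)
Testing each pair:
(2, 5): LHS = 1/7, RHS = 7/10 → counterexample
(5, 1): LHS = 1/6, RHS = 6/5 → counterexample
(6, 3): LHS = 1/9, RHS = 1/2 → counterexample
(5, 6): LHS = 1/11, RHS = 11/30 → counterexample
(1, 3): LHS = 1/4, RHS = 4/3 → counterexample
(4, 2): LHS = 1/6, RHS = 3/4 → counterexample

That makes 6 counterexamples.

Answer: 6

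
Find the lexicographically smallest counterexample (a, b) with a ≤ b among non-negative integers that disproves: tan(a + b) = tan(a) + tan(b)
(a, b) = (1, 1)

Substituting (1, 1) into the claim:
LHS = tan(1 + 1) = tan(2) ≈ -2.185
RHS = tan(1) + tan(1) = 2·tan(1) ≈ 3.115

Since LHS ≠ RHS, this pair disproves the claim, and no lexicographically smaller pair (a ≤ b, non-negative integers) does.

For instance (7, 7) is also a counterexample (LHS = tan(14) ≈ 7.245, RHS = 2·tan(7) ≈ 1.743), but it's lexicographically larger.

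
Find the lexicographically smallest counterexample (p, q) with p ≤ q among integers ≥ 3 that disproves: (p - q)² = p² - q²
(p, q) = (3, 4)

At (3, 3): both sides equal 0, so it holds there.

Substituting (3, 4) into the claim:
LHS = (3 - 4)² = 1
RHS = 3² - 4² = -7

Since LHS ≠ RHS, this pair disproves the claim, and no lexicographically smaller pair (p ≤ q, integers ≥ 3) does.

For instance (7, 8) is also a counterexample (LHS = 1, RHS = -15), but it's lexicographically larger.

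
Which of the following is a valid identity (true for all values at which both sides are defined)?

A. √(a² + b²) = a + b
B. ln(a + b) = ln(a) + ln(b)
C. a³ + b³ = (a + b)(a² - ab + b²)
A: fails at (2, 3) — LHS = √(13) ≈ 3.606, RHS = 5.
B: fails at (1, 1) — LHS = ln(2) ≈ 0.6931, RHS = 0.
C: holds — e.g. at (2, 2), both sides equal 16.

Answer: C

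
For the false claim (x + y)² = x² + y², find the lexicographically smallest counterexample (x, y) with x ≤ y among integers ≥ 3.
(x, y) = (3, 3)

Substituting (3, 3) into the claim:
LHS = (3 + 3)² = 36
RHS = 3² + 3² = 18

Since LHS ≠ RHS, this pair disproves the claim, and no lexicographically smaller pair (x ≤ y, integers ≥ 3) does.

For instance (4, 5) is also a counterexample (LHS = 81, RHS = 41), but it's lexicographically larger.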